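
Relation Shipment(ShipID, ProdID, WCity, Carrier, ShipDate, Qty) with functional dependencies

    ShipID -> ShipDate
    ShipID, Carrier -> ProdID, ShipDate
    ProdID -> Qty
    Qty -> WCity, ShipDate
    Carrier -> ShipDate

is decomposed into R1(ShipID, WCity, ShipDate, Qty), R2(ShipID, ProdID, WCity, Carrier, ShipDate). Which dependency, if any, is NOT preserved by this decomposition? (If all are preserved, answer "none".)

Check ProdID → Qty: no single fragment contains all of {ProdID, Qty}, and the restricted closure of {ProdID} across the fragments never reaches {Qty}.
ShipID → ShipDate is preserved.
ShipID, Carrier → ProdID, ShipDate is preserved.
Qty → WCity, ShipDate is preserved.
Carrier → ShipDate is preserved.

ProdID -> Qty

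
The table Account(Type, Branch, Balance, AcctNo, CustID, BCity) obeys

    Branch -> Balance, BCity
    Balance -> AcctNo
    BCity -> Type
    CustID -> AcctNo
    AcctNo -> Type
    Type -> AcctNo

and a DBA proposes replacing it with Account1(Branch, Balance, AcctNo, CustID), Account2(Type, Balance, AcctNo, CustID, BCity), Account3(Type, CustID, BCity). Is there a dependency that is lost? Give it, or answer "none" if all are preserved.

Check Branch → Balance, BCity: no single fragment contains all of {Branch, Balance, BCity}, and the restricted closure of {Branch} across the fragments never reaches {Balance, BCity}.
Balance → AcctNo is preserved.
BCity → Type is preserved.
CustID → AcctNo is preserved.
AcctNo → Type is preserved.
Type → AcctNo is preserved.

Branch -> Balance, BCity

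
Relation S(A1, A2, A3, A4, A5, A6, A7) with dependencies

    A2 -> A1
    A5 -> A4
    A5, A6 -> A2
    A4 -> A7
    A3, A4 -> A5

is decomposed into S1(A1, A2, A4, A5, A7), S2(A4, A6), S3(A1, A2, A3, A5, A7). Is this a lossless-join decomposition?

Chase test. Columns are A1, A2, A3, A4, A5, A6, A7; row i has aⱼ where attribute j ∈ Si, else bᵢⱼ.
Initial tableau (one row per fragment):
  row 1: a1 a2 b13 a4 a5 b16 a7
  row 2: b21 b22 b23 a4 b25 a6 b27
  row 3: a1 a2 a3 b34 a5 b36 a7
Rows 1 and 3 agree on A5; apply A5→A4 and equate their A4 entries.
Rows 1 and 2 agree on A4; apply A4→A7 and equate their A7 entries.
No row becomes fully distinguished — the join is lossy.

No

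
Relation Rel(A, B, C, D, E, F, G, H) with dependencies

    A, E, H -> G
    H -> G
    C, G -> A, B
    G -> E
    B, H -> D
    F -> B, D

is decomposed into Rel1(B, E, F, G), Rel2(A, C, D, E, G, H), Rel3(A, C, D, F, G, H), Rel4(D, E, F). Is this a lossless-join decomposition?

Yes

Chase test. Columns are A, B, C, D, E, F, G, H; row i has aⱼ where attribute j ∈ Reli, else bᵢⱼ.
Initial tableau (one row per fragment):
  row 1: b11 a2 b13 b14 a5 a6 a7 b18
  row 2: a1 b22 a3 a4 a5 b26 a7 a8
  row 3: a1 b32 a3 a4 b35 a6 a7 a8
  row 4: b41 b42 b43 a4 a5 a6 b47 b48
Rows 2 and 3 agree on C, G; apply C, G→A, B and equate their A, B entries.
Rows 1 and 3 agree on G; apply G→E and equate their E entries.
Rows 1 and 3 agree on F; apply F→B, D and equate their B, D entries.
Rows 1 and 4 agree on F; apply F→B, D and equate their B, D entries.
Row 3 is now all distinguished symbols — the join is lossless.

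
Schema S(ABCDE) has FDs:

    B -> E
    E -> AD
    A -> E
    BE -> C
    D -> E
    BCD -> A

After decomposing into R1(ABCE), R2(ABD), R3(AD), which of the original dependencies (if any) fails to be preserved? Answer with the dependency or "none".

B → E lies within R1.
E → AD: restricted closure across fragments reaches AD.
A → E lies within R1.
BE → C lies within R1.
D → E: restricted closure across fragments reaches E.
BCD → A: restricted closure across fragments reaches A.
Every dependency is enforceable on the fragments, so the decomposition is dependency-preserving.

none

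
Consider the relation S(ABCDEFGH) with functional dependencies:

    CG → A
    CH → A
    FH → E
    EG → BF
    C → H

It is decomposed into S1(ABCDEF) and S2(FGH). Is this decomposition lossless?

Common attributes: S1 ∩ S2 = {F}.
No dependency enlarges {F}, so (F)⁺ = {F}.
The closure contains neither all of S1 = {ABCDEF} nor all of S2 = {FGH}, so the common attributes are not a superkey of either fragment. The join is lossy.

No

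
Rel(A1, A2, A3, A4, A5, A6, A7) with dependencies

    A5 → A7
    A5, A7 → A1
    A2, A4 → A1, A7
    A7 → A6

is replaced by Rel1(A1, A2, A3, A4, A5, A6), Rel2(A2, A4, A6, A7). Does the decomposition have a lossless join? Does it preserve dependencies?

Lossless test: (A2, A4, A6)⁺ = {A1, A2, A4, A6, A7}, which contains all of one fragment — lossless.
Dependency preservation: the restricted closure of {A5} across the fragments never reaches {A7}, so A5 → A7 cannot be enforced without a join — not preserved.

lossless but not dependency-preserving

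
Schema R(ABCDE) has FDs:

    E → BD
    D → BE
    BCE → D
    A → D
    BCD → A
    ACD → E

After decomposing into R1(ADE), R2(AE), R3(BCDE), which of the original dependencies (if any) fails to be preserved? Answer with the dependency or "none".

BCD → A

Check BCD → A: no single fragment contains all of {ABCD}, and the restricted closure of {BCD} across the fragments never reaches {A}.
E → BD is preserved.
D → BE is preserved.
BCE → D is preserved.
A → D is preserved.
ACD → E is preserved.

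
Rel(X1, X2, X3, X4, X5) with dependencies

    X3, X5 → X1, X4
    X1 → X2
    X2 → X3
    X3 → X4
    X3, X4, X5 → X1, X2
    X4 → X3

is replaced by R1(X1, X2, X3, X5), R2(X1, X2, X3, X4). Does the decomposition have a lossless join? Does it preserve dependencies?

lossless and dependency-preserving

Lossless test: (X1, X2, X3)⁺ = {X1, X2, X3, X4}, which contains all of one fragment — lossless.
Dependency preservation: X3, X5 → X1, X4; X3, X4, X5 → X1, X2 are not contained in any single fragment, but the restricted closure of each left-hand side across the fragments still reaches the right-hand side; the remaining FDs each lie inside some fragment. All dependencies are preserved.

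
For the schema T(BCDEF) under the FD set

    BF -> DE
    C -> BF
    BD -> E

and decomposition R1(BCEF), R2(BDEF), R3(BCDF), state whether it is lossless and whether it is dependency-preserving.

lossless and dependency-preserving

Lossless test (chase): Rows 1 and 2 agree on BF; apply BF→DE and equate their DE entries. Rows 1 and 3 agree on BF; apply BF→DE and equate their DE entries. Row 1 is now all distinguished symbols — the join is lossless.
Dependency preservation: every FD's attributes lie within a single fragment, so each can be enforced locally — preserved.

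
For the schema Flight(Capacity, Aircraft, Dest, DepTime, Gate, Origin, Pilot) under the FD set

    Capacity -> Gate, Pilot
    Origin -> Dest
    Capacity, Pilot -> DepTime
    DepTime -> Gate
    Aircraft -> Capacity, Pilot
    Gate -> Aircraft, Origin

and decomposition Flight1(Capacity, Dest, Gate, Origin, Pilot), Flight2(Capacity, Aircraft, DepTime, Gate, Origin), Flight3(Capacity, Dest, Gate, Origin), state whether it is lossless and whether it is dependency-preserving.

lossless and dependency-preserving

Lossless test (chase): Rows 1 and 2 agree on Capacity; apply Capacity→Gate, Pilot and equate their Gate, Pilot entries. Rows 1 and 3 agree on Capacity; apply Capacity→Gate, Pilot and equate their Gate, Pilot entries. Rows 1 and 2 agree on Origin; apply Origin→Dest and equate their Dest entries. Rows 1 and 2 agree on Capacity, Pilot; apply Capacity, Pilot→DepTime and equate their DepTime entries. Rows 1 and 3 agree on Capacity, Pilot; apply Capacity, Pilot→DepTime and equate their DepTime entries. Rows 1 and 2 agree on Gate; apply Gate→Aircraft, Origin and equate their Aircraft, Origin entries. Rows 1 and 3 agree on Gate; apply Gate→Aircraft, Origin and equate their Aircraft, Origin entries. Row 1 is now all distinguished symbols — the join is lossless.
Dependency preservation: Capacity, Pilot → DepTime; Aircraft → Capacity, Pilot are not contained in any single fragment, but the restricted closure of each left-hand side across the fragments still reaches the right-hand side; the remaining FDs each lie inside some fragment. All dependencies are preserved.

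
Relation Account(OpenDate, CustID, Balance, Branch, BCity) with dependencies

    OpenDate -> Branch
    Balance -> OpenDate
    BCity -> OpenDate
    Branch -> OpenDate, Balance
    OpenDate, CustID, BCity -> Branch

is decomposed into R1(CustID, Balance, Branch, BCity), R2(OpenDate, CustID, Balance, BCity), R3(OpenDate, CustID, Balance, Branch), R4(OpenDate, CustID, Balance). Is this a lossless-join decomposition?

Chase test. Columns are OpenDate, CustID, Balance, Branch, BCity; row i has aⱼ where attribute j ∈ Ri, else bᵢⱼ.
Initial tableau (one row per fragment):
  row 1: b11 a2 a3 a4 a5
  row 2: a1 a2 a3 b24 a5
  row 3: a1 a2 a3 a4 b35
  row 4: a1 a2 a3 b44 b45
Rows 2 and 3 agree on OpenDate; apply OpenDate→Branch and equate their Branch entries.
Rows 2 and 4 agree on OpenDate; apply OpenDate→Branch and equate their Branch entries.
Rows 1 and 2 agree on Balance; apply Balance→OpenDate and equate their OpenDate entries.
Row 1 is now all distinguished symbols — the join is lossless.

Yes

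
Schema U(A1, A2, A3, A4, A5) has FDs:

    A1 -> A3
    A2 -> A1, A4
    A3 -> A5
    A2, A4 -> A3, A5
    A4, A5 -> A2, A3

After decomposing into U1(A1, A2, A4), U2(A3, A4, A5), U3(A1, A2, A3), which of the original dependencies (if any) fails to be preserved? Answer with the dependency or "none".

Check A4, A5 → A2, A3: no single fragment contains all of {A2, A3, A4, A5}, and the restricted closure of {A4, A5} across the fragments never reaches {A2, A3}.
A1 → A3 is preserved.
A2 → A1, A4 is preserved.
A3 → A5 is preserved.
A2, A4 → A3, A5 is preserved.

A4, A5 -> A2, A3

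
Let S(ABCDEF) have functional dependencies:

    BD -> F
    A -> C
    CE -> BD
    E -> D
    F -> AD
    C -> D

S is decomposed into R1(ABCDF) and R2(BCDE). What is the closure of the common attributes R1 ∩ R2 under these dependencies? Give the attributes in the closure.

ABCDF

R1 ∩ R2 = {BCD}.
BD → F applies, adding F
F → AD applies, adding A
Closure: {ABCDF}.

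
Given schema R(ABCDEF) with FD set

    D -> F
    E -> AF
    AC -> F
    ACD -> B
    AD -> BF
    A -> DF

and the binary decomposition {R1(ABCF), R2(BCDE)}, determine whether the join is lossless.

No

Common attributes: R1 ∩ R2 = {BC}.
No dependency enlarges {BC}, so (BC)⁺ = {BC}.
The closure contains neither all of R1 = {ABCF} nor all of R2 = {BCDE}, so the common attributes are not a superkey of either fragment. The join is lossy.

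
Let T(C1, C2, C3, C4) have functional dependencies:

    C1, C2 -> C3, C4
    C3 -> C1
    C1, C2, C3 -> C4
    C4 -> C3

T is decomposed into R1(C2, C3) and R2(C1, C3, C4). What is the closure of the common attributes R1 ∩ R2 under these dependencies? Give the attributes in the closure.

R1 ∩ R2 = {C3}.
C3 → C1 applies, adding C1
Closure: {C1, C3}.

C1, C3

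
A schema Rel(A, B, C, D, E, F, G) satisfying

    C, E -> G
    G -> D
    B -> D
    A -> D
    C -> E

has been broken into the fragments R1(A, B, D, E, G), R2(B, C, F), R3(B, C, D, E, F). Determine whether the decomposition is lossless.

No

Chase test. Columns are A, B, C, D, E, F, G; row i has aⱼ where attribute j ∈ Ri, else bᵢⱼ.
Initial tableau (one row per fragment):
  row 1: a1 a2 b13 a4 a5 b16 a7
  row 2: b21 a2 a3 b24 b25 a6 b27
  row 3: b31 a2 a3 a4 a5 a6 b37
Rows 1 and 2 agree on B; apply B→D and equate their D entries.
Rows 2 and 3 agree on C; apply C→E and equate their E entries.
Rows 2 and 3 agree on C, E; apply C, E→G and equate their G entries.
No row becomes fully distinguished — the join is lossy.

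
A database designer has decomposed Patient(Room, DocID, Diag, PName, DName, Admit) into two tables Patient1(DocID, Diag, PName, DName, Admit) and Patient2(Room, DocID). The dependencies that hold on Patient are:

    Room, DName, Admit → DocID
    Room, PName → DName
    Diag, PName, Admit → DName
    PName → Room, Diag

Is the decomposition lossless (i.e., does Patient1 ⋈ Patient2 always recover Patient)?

No

Common attributes: Patient1 ∩ Patient2 = {DocID}.
No dependency enlarges {DocID}, so (DocID)⁺ = {DocID}.
The closure contains neither all of Patient1 = {DocID, Diag, PName, DName, Admit} nor all of Patient2 = {Room, DocID}, so the common attributes are not a superkey of either fragment. The join is lossy.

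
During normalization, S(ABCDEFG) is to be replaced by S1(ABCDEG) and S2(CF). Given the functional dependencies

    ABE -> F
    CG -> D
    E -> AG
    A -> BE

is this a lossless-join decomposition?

Common attributes: S1 ∩ S2 = {C}.
No dependency enlarges {C}, so (C)⁺ = {C}.
The closure contains neither all of S1 = {ABCDEG} nor all of S2 = {CF}, so the common attributes are not a superkey of either fragment. The join is lossy.

No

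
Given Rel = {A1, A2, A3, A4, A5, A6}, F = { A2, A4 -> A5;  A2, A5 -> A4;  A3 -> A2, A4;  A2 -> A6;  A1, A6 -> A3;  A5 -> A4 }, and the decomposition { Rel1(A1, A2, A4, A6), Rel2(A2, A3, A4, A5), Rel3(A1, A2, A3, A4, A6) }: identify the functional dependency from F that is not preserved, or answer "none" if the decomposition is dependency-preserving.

none

A2, A4 → A5 lies within Rel2.
A2, A5 → A4 lies within Rel2.
A3 → A2, A4 lies within Rel2.
A2 → A6 lies within Rel1.
A1, A6 → A3 lies within Rel3.
A5 → A4 lies within Rel2.
Every dependency is enforceable on the fragments, so the decomposition is dependency-preserving.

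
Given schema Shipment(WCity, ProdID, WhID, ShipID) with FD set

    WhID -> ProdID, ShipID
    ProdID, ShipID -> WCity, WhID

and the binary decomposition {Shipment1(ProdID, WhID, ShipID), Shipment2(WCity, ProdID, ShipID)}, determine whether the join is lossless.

Yes

Common attributes: Shipment1 ∩ Shipment2 = {ProdID, ShipID}.
Closure of {ProdID, ShipID}: ProdID, ShipID → WCity, WhID applies, adding WCity, WhID. So (ProdID, ShipID)⁺ = {WCity, ProdID, WhID, ShipID}.
This closure contains every attribute of Shipment1, so Shipment1 ∩ Shipment2 → Shipment1. The join is lossless.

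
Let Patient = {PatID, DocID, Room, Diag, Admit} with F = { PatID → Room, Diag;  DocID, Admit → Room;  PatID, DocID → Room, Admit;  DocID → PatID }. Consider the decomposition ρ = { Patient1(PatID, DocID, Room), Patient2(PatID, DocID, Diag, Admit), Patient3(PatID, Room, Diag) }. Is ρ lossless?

Yes

Chase test. Columns are PatID, DocID, Room, Diag, Admit; row i has aⱼ where attribute j ∈ Patienti, else bᵢⱼ.
Initial tableau (one row per fragment):
  row 1: a1 a2 a3 b14 b15
  row 2: a1 a2 b23 a4 a5
  row 3: a1 b32 a3 a4 b35
Rows 1 and 2 agree on PatID; apply PatID→Room, Diag and equate their Room, Diag entries.
Rows 1 and 2 agree on PatID, DocID; apply PatID, DocID→Room, Admit and equate their Room, Admit entries.
Row 1 is now all distinguished symbols — the join is lossless.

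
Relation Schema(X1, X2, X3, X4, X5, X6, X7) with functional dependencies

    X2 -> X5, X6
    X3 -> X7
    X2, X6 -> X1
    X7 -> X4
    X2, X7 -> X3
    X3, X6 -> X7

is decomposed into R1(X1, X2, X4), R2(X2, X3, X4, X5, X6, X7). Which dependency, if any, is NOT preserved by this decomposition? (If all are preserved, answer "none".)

X2 → X5, X6 lies within R2.
X3 → X7 lies within R2.
X2, X6 → X1: restricted closure across fragments reaches X1.
X7 → X4 lies within R2.
X2, X7 → X3 lies within R2.
X3, X6 → X7 lies within R2.
Every dependency is enforceable on the fragments, so the decomposition is dependency-preserving.

none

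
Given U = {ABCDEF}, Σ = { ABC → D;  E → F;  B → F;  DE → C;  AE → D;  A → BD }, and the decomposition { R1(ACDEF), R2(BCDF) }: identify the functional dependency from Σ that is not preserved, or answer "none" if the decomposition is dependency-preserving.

A → BD

Check A → BD: no single fragment contains all of {ABD}, and the restricted closure of {A} across the fragments never reaches {BD}.
ABC → D is preserved.
E → F is preserved.
B → F is preserved.
DE → C is preserved.
AE → D is preserved.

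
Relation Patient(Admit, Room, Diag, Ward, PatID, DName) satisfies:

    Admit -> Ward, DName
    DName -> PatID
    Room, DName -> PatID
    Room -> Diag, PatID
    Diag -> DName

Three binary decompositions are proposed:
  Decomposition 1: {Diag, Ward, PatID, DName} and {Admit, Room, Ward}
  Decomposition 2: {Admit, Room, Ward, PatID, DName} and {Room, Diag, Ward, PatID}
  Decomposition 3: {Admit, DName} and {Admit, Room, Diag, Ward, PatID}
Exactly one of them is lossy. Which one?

Decomposition 1

Decomposition 1: common = {Ward}, closure = {Ward} → lossy.
Decomposition 2: common = {Room, Ward, PatID}, closure = {Room, Diag, Ward, PatID, DName} → lossless.
Decomposition 3: common = {Admit}, closure = {Admit, Ward, PatID, DName} → lossless.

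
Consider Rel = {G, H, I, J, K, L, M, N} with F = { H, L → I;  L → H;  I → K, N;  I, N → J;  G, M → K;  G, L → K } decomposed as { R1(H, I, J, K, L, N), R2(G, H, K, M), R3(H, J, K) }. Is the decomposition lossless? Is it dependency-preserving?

Lossless test (chase): applying each FD to every pair of rows produces no changes in the tableau, so no row becomes fully distinguished — the join is lossy.
Dependency preservation: G, L → K is not contained in any single fragment, but the restricted closure of its left-hand side across the fragments still reaches the right-hand side; the remaining FDs each lie inside some fragment. All dependencies are preserved.

lossy but dependency-preserving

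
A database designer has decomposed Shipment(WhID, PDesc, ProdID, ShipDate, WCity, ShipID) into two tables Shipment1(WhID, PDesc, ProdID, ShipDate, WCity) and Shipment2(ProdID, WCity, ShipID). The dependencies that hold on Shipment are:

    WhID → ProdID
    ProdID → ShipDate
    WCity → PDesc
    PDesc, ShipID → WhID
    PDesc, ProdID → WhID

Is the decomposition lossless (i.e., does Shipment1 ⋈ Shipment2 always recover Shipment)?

Yes

Common attributes: Shipment1 ∩ Shipment2 = {ProdID, WCity}.
Closure of {ProdID, WCity}: ProdID → ShipDate applies, adding ShipDate; WCity → PDesc applies, adding PDesc; PDesc, ProdID → WhID applies, adding WhID. So (ProdID, WCity)⁺ = {WhID, PDesc, ProdID, ShipDate, WCity}.
This closure contains every attribute of Shipment1, so Shipment1 ∩ Shipment2 → Shipment1. The join is lossless.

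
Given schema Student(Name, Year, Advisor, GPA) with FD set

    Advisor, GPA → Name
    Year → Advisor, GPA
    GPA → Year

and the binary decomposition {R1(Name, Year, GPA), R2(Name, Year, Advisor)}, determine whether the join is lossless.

Yes

Common attributes: R1 ∩ R2 = {Name, Year}.
Closure of {Name, Year}: Year → Advisor, GPA applies, adding Advisor, GPA. So (Name, Year)⁺ = {Name, Year, Advisor, GPA}.
This closure contains every attribute of R1, so R1 ∩ R2 → R1. The join is lossless.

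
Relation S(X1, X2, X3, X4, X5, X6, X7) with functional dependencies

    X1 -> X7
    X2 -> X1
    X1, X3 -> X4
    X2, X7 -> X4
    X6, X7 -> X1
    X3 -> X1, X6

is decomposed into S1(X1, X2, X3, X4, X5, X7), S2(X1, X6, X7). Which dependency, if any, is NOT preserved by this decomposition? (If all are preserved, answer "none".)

Check X3 → X1, X6: no single fragment contains all of {X1, X3, X6}, and the restricted closure of {X3} across the fragments never reaches {X1, X6}.
X1 → X7 is preserved.
X2 → X1 is preserved.
X1, X3 → X4 is preserved.
X2, X7 → X4 is preserved.
X6, X7 → X1 is preserved.

X3 -> X1, X6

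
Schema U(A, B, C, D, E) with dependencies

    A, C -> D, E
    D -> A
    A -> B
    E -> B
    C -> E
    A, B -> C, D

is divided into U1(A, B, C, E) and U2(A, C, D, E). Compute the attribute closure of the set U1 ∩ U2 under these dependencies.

A, B, C, D, E

U1 ∩ U2 = {A, C, E}.
A, C → D, E applies, adding D
A → B applies, adding B
Closure: {A, B, C, D, E}.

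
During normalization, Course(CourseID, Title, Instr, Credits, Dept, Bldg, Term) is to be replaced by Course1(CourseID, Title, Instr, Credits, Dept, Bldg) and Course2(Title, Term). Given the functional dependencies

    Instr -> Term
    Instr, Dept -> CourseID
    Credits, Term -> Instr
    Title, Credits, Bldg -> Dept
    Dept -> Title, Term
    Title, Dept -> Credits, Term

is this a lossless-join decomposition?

No

Common attributes: Course1 ∩ Course2 = {Title}.
No dependency enlarges {Title}, so (Title)⁺ = {Title}.
The closure contains neither all of Course1 = {CourseID, Title, Instr, Credits, Dept, Bldg} nor all of Course2 = {Title, Term}, so the common attributes are not a superkey of either fragment. The join is lossy.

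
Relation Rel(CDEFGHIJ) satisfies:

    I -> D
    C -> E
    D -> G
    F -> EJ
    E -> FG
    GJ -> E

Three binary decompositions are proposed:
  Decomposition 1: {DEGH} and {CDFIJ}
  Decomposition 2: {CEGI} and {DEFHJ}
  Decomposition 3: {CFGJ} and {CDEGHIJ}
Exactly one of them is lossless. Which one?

Decomposition 1: common = {D}, closure = {DG} → lossy.
Decomposition 2: common = {E}, closure = {EFGJ} → lossy.
Decomposition 3: common = {CGJ}, closure = {CEFGJ} → lossless.

Decomposition 3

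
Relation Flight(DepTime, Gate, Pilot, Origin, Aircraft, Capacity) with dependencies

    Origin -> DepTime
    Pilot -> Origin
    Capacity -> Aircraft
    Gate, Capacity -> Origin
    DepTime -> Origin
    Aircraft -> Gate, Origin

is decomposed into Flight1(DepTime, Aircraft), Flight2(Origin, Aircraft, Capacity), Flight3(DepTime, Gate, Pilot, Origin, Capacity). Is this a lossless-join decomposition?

Chase test. Columns are DepTime, Gate, Pilot, Origin, Aircraft, Capacity; row i has aⱼ where attribute j ∈ Flighti, else bᵢⱼ.
Initial tableau (one row per fragment):
  row 1: a1 b12 b13 b14 a5 b16
  row 2: b21 b22 b23 a4 a5 a6
  row 3: a1 a2 a3 a4 b35 a6
Rows 2 and 3 agree on Origin; apply Origin→DepTime and equate their DepTime entries.
Rows 2 and 3 agree on Capacity; apply Capacity→Aircraft and equate their Aircraft entries.
Rows 1 and 2 agree on DepTime; apply DepTime→Origin and equate their Origin entries.
Rows 1 and 2 agree on Aircraft; apply Aircraft→Gate, Origin and equate their Gate, Origin entries.
Rows 1 and 3 agree on Aircraft; apply Aircraft→Gate, Origin and equate their Gate, Origin entries.
Row 3 is now all distinguished symbols — the join is lossless.

Yes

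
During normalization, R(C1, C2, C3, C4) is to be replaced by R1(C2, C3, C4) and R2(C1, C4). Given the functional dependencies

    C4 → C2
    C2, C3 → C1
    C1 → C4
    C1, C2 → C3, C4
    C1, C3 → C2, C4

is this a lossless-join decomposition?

Common attributes: R1 ∩ R2 = {C4}.
Closure of {C4}: C4 → C2 applies, adding C2. So (C4)⁺ = {C2, C4}.
The closure contains neither all of R1 = {C2, C3, C4} nor all of R2 = {C1, C4}, so the common attributes are not a superkey of either fragment. The join is lossy.

No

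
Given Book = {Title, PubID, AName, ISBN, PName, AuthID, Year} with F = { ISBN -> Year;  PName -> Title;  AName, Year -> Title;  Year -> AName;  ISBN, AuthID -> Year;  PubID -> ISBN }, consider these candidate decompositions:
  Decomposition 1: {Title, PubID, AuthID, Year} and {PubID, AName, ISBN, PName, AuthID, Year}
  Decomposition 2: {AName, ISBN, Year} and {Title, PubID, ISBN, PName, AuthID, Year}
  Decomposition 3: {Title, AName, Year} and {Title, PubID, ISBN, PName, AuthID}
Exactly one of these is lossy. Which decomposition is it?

Decomposition 1: common = {PubID, AuthID, Year}, closure = {Title, PubID, AName, ISBN, AuthID, Year} → lossless.
Decomposition 2: common = {ISBN, Year}, closure = {Title, AName, ISBN, Year} → lossless.
Decomposition 3: common = {Title}, closure = {Title} → lossy.

Decomposition 3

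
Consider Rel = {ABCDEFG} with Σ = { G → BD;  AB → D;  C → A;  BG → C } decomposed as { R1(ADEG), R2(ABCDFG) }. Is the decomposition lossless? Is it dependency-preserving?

lossy but dependency-preserving

Lossless test: (ADG)⁺ = {ABCDG}, which is a superkey of neither fragment — lossy.
Dependency preservation: every FD's attributes lie within a single fragment, so each can be enforced locally — preserved.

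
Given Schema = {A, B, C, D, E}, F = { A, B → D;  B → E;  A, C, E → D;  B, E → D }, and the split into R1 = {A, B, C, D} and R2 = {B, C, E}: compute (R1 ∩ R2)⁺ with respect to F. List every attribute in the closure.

B, C, D, E

R1 ∩ R2 = {B, C}.
B → E applies, adding E
B, E → D applies, adding D
Closure: {B, C, D, E}.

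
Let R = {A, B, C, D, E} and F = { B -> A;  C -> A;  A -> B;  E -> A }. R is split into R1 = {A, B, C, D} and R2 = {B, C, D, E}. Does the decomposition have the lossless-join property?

Common attributes: R1 ∩ R2 = {B, C, D}.
Closure of {B, C, D}: B → A applies, adding A. So (B, C, D)⁺ = {A, B, C, D}.
This closure contains every attribute of R1, so R1 ∩ R2 → R1. The join is lossless.

Yes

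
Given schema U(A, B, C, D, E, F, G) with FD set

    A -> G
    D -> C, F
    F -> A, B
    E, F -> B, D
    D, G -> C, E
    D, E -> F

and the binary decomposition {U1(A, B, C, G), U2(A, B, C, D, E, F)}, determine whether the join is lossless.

Common attributes: U1 ∩ U2 = {A, B, C}.
Closure of {A, B, C}: A → G applies, adding G. So (A, B, C)⁺ = {A, B, C, G}.
This closure contains every attribute of U1, so U1 ∩ U2 → U1. The join is lossless.

Yes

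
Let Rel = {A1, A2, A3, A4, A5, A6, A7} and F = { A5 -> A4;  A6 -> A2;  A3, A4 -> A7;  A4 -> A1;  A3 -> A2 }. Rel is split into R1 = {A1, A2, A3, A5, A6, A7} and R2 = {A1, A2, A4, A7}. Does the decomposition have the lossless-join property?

Common attributes: R1 ∩ R2 = {A1, A2, A7}.
No dependency enlarges {A1, A2, A7}, so (A1, A2, A7)⁺ = {A1, A2, A7}.
The closure contains neither all of R1 = {A1, A2, A3, A5, A6, A7} nor all of R2 = {A1, A2, A4, A7}, so the common attributes are not a superkey of either fragment. The join is lossy.

No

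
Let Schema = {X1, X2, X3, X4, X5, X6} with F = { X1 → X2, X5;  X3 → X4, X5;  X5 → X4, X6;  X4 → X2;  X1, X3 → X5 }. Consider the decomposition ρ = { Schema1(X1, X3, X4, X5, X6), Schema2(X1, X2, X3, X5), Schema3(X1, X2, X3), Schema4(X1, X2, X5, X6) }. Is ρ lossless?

Yes

Chase test. Columns are X1, X2, X3, X4, X5, X6; row i has aⱼ where attribute j ∈ Schemai, else bᵢⱼ.
Initial tableau (one row per fragment):
  row 1: a1 b12 a3 a4 a5 a6
  row 2: a1 a2 a3 b24 a5 b26
  row 3: a1 a2 a3 b34 b35 b36
  row 4: a1 a2 b43 b44 a5 a6
Rows 1 and 2 agree on X1; apply X1→X2, X5 and equate their X2, X5 entries.
Rows 1 and 3 agree on X1; apply X1→X2, X5 and equate their X2, X5 entries.
Rows 1 and 2 agree on X3; apply X3→X4, X5 and equate their X4, X5 entries.
Rows 1 and 3 agree on X3; apply X3→X4, X5 and equate their X4, X5 entries.
Rows 1 and 2 agree on X5; apply X5→X4, X6 and equate their X4, X6 entries.
Rows 1 and 3 agree on X5; apply X5→X4, X6 and equate their X4, X6 entries.
Rows 1 and 4 agree on X5; apply X5→X4, X6 and equate their X4, X6 entries.
Row 1 is now all distinguished symbols — the join is lossless.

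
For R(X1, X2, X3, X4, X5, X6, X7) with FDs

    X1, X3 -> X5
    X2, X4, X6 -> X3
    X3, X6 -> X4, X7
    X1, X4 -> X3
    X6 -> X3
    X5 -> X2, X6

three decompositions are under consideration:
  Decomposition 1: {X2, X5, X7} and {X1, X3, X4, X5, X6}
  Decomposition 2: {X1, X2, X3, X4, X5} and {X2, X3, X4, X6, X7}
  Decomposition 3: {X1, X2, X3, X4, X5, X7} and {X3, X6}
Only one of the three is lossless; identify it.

Decomposition 1

Decomposition 1: common = {X5}, closure = {X2, X3, X4, X5, X6, X7} → lossless.
Decomposition 2: common = {X2, X3, X4}, closure = {X2, X3, X4} → lossy.
Decomposition 3: common = {X3}, closure = {X3} → lossy.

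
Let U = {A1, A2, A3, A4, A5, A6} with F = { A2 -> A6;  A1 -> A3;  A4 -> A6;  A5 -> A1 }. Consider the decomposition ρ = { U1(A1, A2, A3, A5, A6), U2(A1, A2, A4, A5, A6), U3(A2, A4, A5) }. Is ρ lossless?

Chase test. Columns are A1, A2, A3, A4, A5, A6; row i has aⱼ where attribute j ∈ Ui, else bᵢⱼ.
Initial tableau (one row per fragment):
  row 1: a1 a2 a3 b14 a5 a6
  row 2: a1 a2 b23 a4 a5 a6
  row 3: b31 a2 b33 a4 a5 b36
Rows 1 and 3 agree on A2; apply A2→A6 and equate their A6 entries.
Rows 1 and 2 agree on A1; apply A1→A3 and equate their A3 entries.
Rows 1 and 3 agree on A5; apply A5→A1 and equate their A1 entries.
Rows 1 and 3 agree on A1; apply A1→A3 and equate their A3 entries.
Row 2 is now all distinguished symbols — the join is lossless.

Yes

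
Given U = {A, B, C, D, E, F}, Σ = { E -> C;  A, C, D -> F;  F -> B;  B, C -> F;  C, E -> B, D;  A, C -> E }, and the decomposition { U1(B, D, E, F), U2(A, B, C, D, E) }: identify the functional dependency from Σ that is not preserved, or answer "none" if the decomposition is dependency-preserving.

Check B, C → F: no single fragment contains all of {B, C, F}, and the restricted closure of {B, C} across the fragments never reaches {F}.
E → C is preserved.
A, C, D → F is preserved.
F → B is preserved.
C, E → B, D is preserved.
A, C → E is preserved.

B, C -> F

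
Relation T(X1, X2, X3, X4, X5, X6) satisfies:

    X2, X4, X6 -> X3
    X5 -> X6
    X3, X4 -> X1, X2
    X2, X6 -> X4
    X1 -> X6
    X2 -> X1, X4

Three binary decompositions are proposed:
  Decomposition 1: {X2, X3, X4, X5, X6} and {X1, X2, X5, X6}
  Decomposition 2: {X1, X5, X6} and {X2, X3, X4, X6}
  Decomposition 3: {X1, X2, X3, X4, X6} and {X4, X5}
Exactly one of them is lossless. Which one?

Decomposition 1

Decomposition 1: common = {X2, X5, X6}, closure = {X1, X2, X3, X4, X5, X6} → lossless.
Decomposition 2: common = {X6}, closure = {X6} → lossy.
Decomposition 3: common = {X4}, closure = {X4} → lossy.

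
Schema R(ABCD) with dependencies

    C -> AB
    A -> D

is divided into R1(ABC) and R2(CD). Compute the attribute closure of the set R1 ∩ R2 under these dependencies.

ABCD

R1 ∩ R2 = {C}.
C → AB applies, adding AB
A → D applies, adding D
Closure: {ABCD}.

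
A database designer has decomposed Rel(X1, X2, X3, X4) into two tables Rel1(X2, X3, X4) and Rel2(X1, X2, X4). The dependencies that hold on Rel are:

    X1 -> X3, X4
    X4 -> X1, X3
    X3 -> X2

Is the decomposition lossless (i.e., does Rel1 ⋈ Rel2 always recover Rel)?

Common attributes: Rel1 ∩ Rel2 = {X2, X4}.
Closure of {X2, X4}: X4 → X1, X3 applies, adding X1, X3. So (X2, X4)⁺ = {X1, X2, X3, X4}.
This closure contains every attribute of Rel1, so Rel1 ∩ Rel2 → Rel1. The join is lossless.

Yes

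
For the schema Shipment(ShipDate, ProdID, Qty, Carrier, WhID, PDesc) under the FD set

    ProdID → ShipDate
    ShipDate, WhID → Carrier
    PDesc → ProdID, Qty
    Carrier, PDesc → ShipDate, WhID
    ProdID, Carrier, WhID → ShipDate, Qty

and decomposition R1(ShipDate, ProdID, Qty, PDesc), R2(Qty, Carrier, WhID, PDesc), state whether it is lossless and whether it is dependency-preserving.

lossless but not dependency-preserving

Lossless test: (Qty, PDesc)⁺ = {ShipDate, ProdID, Qty, PDesc}, which contains all of one fragment — lossless.
Dependency preservation: the restricted closure of {ShipDate, WhID} across the fragments never reaches {Carrier}, so ShipDate, WhID → Carrier cannot be enforced without a join — not preserved.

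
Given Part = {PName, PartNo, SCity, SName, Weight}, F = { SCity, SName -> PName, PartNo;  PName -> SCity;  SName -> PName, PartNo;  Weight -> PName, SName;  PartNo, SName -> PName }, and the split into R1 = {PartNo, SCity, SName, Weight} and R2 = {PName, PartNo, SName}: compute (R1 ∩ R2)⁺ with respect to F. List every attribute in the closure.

R1 ∩ R2 = {PartNo, SName}.
SName → PName, PartNo applies, adding PName
PName → SCity applies, adding SCity
Closure: {PName, PartNo, SCity, SName}.

PName, PartNo, SCity, SName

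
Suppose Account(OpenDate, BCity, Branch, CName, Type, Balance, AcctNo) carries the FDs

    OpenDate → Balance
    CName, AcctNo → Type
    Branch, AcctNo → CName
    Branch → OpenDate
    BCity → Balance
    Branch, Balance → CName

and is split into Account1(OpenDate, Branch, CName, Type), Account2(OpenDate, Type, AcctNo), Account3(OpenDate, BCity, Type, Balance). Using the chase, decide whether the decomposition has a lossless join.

Chase test. Columns are OpenDate, BCity, Branch, CName, Type, Balance, AcctNo; row i has aⱼ where attribute j ∈ Accounti, else bᵢⱼ.
Initial tableau (one row per fragment):
  row 1: a1 b12 a3 a4 a5 b16 b17
  row 2: a1 b22 b23 b24 a5 b26 a7
  row 3: a1 a2 b33 b34 a5 a6 b37
Rows 1 and 2 agree on OpenDate; apply OpenDate→Balance and equate their Balance entries.
Rows 1 and 3 agree on OpenDate; apply OpenDate→Balance and equate their Balance entries.
No row becomes fully distinguished — the join is lossy.

No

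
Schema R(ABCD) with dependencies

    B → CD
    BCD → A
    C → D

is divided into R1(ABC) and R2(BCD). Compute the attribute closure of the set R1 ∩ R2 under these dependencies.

ABCD

R1 ∩ R2 = {BC}.
B → CD applies, adding D
BCD → A applies, adding A
Closure: {ABCD}.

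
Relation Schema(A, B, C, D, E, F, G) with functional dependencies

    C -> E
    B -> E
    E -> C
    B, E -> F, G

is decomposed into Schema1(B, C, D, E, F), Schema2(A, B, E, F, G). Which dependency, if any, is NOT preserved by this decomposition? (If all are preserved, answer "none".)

none

C → E lies within Schema1.
B → E lies within Schema1.
E → C lies within Schema1.
B, E → F, G lies within Schema2.
Every dependency is enforceable on the fragments, so the decomposition is dependency-preserving.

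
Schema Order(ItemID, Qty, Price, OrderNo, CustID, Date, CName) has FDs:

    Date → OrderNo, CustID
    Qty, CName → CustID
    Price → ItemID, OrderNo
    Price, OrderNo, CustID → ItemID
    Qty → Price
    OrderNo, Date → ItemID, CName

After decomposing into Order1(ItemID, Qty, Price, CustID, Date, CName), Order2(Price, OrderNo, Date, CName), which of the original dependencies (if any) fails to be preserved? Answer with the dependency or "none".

none

Date → OrderNo, CustID: restricted closure across fragments reaches OrderNo, CustID.
Qty, CName → CustID lies within Order1.
Price → ItemID, OrderNo: restricted closure across fragments reaches ItemID, OrderNo.
Price, OrderNo, CustID → ItemID: restricted closure across fragments reaches ItemID.
Qty → Price lies within Order1.
OrderNo, Date → ItemID, CName: restricted closure across fragments reaches ItemID, CName.
Every dependency is enforceable on the fragments, so the decomposition is dependency-preserving.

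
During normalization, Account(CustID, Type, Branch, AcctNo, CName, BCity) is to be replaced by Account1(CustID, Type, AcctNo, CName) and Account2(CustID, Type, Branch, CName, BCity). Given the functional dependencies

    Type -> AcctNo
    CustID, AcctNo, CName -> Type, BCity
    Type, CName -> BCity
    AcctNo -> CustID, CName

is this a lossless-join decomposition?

Common attributes: Account1 ∩ Account2 = {CustID, Type, CName}.
Closure of {CustID, Type, CName}: Type → AcctNo applies, adding AcctNo; CustID, AcctNo, CName → Type, BCity applies, adding BCity. So (CustID, Type, CName)⁺ = {CustID, Type, AcctNo, CName, BCity}.
This closure contains every attribute of Account1, so Account1 ∩ Account2 → Account1. The join is lossless.

Yes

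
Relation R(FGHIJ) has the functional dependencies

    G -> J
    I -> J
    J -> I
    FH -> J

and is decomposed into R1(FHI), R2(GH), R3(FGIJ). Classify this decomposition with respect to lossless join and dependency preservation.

lossy but dependency-preserving

Lossless test (chase): Rows 2 and 3 agree on G; apply G→J and equate their J entries. Rows 1 and 3 agree on I; apply I→J and equate their J entries. Rows 1 and 2 agree on J; apply J→I and equate their I entries. No row becomes fully distinguished — the join is lossy.
Dependency preservation: FH → J is not contained in any single fragment, but the restricted closure of its left-hand side across the fragments still reaches the right-hand side; the remaining FDs each lie inside some fragment. All dependencies are preserved.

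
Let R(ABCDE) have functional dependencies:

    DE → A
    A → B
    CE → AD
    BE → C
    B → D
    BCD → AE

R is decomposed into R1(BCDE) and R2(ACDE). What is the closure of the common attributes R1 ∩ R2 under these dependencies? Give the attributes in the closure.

R1 ∩ R2 = {CDE}.
DE → A applies, adding A
A → B applies, adding B
Closure: {ABCDE}.

ABCDE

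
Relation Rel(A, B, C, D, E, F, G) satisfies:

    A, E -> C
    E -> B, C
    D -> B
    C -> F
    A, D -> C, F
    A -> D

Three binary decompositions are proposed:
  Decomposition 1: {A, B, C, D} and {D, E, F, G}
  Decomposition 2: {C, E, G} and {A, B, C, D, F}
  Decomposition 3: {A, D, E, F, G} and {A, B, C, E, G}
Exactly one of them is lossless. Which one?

Decomposition 1: common = {D}, closure = {B, D} → lossy.
Decomposition 2: common = {C}, closure = {C, F} → lossy.
Decomposition 3: common = {A, E, G}, closure = {A, B, C, D, E, F, G} → lossless.

Decomposition 3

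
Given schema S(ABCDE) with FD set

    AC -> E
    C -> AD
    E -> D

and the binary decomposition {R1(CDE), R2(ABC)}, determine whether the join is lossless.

Common attributes: R1 ∩ R2 = {C}.
Closure of {C}: C → AD applies, adding AD; AC → E applies, adding E. So (C)⁺ = {ACDE}.
This closure contains every attribute of R1, so R1 ∩ R2 → R1. The join is lossless.

Yes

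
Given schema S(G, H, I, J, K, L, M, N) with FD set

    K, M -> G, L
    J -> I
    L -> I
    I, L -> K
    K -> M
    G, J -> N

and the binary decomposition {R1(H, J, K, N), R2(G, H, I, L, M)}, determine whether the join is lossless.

Common attributes: R1 ∩ R2 = {H}.
No dependency enlarges {H}, so (H)⁺ = {H}.
The closure contains neither all of R1 = {H, J, K, N} nor all of R2 = {G, H, I, L, M}, so the common attributes are not a superkey of either fragment. The join is lossy.

No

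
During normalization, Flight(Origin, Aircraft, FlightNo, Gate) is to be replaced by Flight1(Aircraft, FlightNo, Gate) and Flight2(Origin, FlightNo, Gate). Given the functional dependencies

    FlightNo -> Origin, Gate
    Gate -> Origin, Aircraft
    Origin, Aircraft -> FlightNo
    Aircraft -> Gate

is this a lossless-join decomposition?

Common attributes: Flight1 ∩ Flight2 = {FlightNo, Gate}.
Closure of {FlightNo, Gate}: FlightNo → Origin, Gate applies, adding Origin; Gate → Origin, Aircraft applies, adding Aircraft. So (FlightNo, Gate)⁺ = {Origin, Aircraft, FlightNo, Gate}.
This closure contains every attribute of Flight1, so Flight1 ∩ Flight2 → Flight1. The join is lossless.

Yes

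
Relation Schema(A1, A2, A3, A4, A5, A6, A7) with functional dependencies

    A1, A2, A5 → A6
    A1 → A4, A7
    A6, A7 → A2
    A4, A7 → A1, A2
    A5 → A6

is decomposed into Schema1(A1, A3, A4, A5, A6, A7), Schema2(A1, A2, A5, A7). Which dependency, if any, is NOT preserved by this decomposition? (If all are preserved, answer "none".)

A6, A7 → A2

Check A6, A7 → A2: no single fragment contains all of {A2, A6, A7}, and the restricted closure of {A6, A7} across the fragments never reaches {A2}.
A1, A2, A5 → A6 is preserved.
A1 → A4, A7 is preserved.
A4, A7 → A1, A2 is preserved.
A5 → A6 is preserved.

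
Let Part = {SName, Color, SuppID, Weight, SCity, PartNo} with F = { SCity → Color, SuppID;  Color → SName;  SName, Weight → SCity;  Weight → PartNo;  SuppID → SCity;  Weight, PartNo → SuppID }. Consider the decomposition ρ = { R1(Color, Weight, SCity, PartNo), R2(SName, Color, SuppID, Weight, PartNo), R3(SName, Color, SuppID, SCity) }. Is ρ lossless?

Chase test. Columns are SName, Color, SuppID, Weight, SCity, PartNo; row i has aⱼ where attribute j ∈ Ri, else bᵢⱼ.
Initial tableau (one row per fragment):
  row 1: b11 a2 b13 a4 a5 a6
  row 2: a1 a2 a3 a4 b25 a6
  row 3: a1 a2 a3 b34 a5 b36
Rows 1 and 3 agree on SCity; apply SCity→Color, SuppID and equate their Color, SuppID entries.
Rows 1 and 2 agree on Color; apply Color→SName and equate their SName entries.
Rows 1 and 2 agree on SName, Weight; apply SName, Weight→SCity and equate their SCity entries.
Row 1 is now all distinguished symbols — the join is lossless.

Yes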